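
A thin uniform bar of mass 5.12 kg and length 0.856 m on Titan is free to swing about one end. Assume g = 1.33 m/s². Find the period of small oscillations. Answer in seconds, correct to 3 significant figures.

4.12 s

For a physical pendulum T = 2π√(I/(mgd)), with d = 0.4280 m from pivot to centre of mass.
I_cm = mL²/12 = 5.12 × 0.856²/12 = 0.3126 kg·m²; I = I_cm + md² = 0.3126 + 5.12 × 0.4280² = 1.251 kg·m².
T = 2π√(1.251/(5.12 × 1.33 × 0.4280)) = 4.12 s.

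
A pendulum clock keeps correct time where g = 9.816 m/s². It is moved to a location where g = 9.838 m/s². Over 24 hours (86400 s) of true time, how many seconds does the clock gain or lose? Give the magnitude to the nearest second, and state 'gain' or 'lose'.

gain 97 s

The clock's period scales as T ∝ 1/√g, so T'/T = √(9.816/9.838) = 0.998881.
In 86400 s of true time the clock registers 86400/0.998881 = 86496.8 s, so it gains 97 s.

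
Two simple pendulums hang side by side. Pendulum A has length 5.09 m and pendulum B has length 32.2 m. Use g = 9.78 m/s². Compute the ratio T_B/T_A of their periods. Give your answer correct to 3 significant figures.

2.52

T ∝ √L, so T_B/T_A = √(L_B/L_A) = √(32.2/5.09) = 2.52.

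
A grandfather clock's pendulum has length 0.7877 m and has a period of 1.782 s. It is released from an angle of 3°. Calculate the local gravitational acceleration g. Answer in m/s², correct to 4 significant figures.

9.793 m/s²

From T = 2π√(L/g), g = 4π²L/T² = 4π² × 0.7877/1.7820² = 9.793 m/s².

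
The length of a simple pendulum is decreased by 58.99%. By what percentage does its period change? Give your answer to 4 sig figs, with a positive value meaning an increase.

T ∝ √L, so T'/T = √(0.41010) = 0.64039.
Percentage change in T = (0.64039 − 1) × 100% = -35.96%.

-35.96%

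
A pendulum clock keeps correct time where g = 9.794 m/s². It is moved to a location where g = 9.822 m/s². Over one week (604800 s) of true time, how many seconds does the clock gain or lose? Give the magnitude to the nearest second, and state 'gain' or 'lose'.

gain 864 s

The clock's period scales as T ∝ 1/√g, so T'/T = √(9.794/9.822) = 0.998574.
In 604800 s of true time the clock registers 604800/0.998574 = 605663.9 s, so it gains 864 s.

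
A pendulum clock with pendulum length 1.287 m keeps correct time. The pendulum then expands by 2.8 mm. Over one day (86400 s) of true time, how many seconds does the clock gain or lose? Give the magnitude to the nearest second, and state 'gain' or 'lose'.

T ∝ √L, so T'/T = √(1.28980/1.287) = 1.00109.
In 86400 s of true time the clock registers 86400/1.00109 = 86306.2 s, so it loses 94 s.

lose 94 s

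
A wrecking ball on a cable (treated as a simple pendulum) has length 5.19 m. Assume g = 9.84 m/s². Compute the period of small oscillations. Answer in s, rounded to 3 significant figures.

T = 2π√(L/g) = 2π√(5.19/9.84) = 2π × 0.7262 = 4.56 s.

4.56 s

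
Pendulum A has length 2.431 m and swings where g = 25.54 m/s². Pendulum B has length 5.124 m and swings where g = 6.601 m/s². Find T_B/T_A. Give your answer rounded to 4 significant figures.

2.856

T = 2π√(L/g), so T_B/T_A = √((L_B/g_B)/(L_A/g_A)) = √((5.124/6.601)/(2.431/25.54)) = 2.856.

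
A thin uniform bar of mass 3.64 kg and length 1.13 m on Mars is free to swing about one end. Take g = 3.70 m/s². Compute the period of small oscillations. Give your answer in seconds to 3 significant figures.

For a physical pendulum T = 2π√(I/(mgd)), with d = 0.5650 m from pivot to centre of mass.
I_cm = mL²/12 = 3.64 × 1.13²/12 = 0.3873 kg·m²; I = I_cm + md² = 0.3873 + 3.64 × 0.5650² = 1.549 kg·m².
T = 2π√(1.549/(3.64 × 3.70 × 0.5650)) = 2.84 s.

2.84 s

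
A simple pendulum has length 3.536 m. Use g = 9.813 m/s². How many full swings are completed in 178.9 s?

T = 2π√(L/g) = 2π√(3.536/9.813) = 3.7717 s.
Number of complete oscillations = ⌊178.9/3.7717⌋ = ⌊47.432⌋ = 47.

47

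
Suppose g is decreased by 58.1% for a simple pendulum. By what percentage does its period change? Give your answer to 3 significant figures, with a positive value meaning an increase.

T ∝ 1/√g, so T'/T = 1/√(0.4190) = 1.545.
Percentage change in T = (1.545 − 1) × 100% = 54.5%.

54.5%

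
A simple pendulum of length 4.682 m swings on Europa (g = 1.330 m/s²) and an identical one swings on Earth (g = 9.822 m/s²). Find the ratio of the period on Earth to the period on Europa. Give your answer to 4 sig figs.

0.3680

T ∝ 1/√g, so T₂/T₁ = √(g₁/g₂) = √(1.330/9.822) = 0.3680.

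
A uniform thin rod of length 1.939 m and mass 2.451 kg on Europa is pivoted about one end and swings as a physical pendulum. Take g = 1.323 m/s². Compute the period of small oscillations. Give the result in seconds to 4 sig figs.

For a physical pendulum T = 2π√(I/(mgd)), with d = 0.96950 m from pivot to centre of mass.
I_cm = mL²/12 = 2.451 × 1.939²/12 = 0.76792 kg·m²; I = I_cm + md² = 0.76792 + 2.451 × 0.96950² = 3.0717 kg·m².
T = 2π√(3.0717/(2.451 × 1.323 × 0.96950)) = 6.211 s.

6.211 s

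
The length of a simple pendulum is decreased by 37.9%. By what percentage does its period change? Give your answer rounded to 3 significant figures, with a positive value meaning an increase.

-21.2%

T ∝ √L, so T'/T = √(0.6210) = 0.7880.
Percentage change in T = (0.7880 − 1) × 100% = -21.2%.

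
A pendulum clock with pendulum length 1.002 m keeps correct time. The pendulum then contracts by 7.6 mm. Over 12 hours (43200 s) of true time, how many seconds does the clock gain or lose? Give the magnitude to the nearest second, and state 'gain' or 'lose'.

gain 165 s

T ∝ √L, so T'/T = √(0.99440/1.002) = 0.996200.
In 43200 s of true time the clock registers 43200/0.996200 = 43364.8 s, so it gains 165 s.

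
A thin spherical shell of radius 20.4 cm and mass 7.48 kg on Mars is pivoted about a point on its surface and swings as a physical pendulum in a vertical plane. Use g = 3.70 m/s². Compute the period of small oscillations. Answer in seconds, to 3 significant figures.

I_cm = (2/3)mr² = 0.2075 kg·m². The pivot is at distance d = 0.204 m from the centre of mass.
By the parallel-axis theorem, I = I_cm + md² = 0.2075 + 0.3113 = 0.5188 kg·m².
T = 2π√(I/(mgd)) = 2π√(0.5188/(7.48 × 3.70 × 0.204)) = 1.90 s.

1.90 s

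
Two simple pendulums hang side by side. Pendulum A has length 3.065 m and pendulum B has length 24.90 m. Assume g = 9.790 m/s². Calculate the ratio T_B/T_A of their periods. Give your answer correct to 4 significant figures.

T ∝ √L, so T_B/T_A = √(L_B/L_A) = √(24.90/3.065) = 2.850.

2.850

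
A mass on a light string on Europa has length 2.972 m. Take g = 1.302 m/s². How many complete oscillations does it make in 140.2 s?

T = 2π√(L/g) = 2π√(2.972/1.302) = 9.4929 s.
Number of complete oscillations = ⌊140.2/9.4929⌋ = ⌊14.769⌋ = 14.

14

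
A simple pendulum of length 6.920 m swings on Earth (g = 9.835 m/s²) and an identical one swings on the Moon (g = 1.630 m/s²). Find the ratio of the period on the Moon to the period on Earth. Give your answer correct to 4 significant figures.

2.456

T ∝ 1/√g, so T₂/T₁ = √(g₁/g₂) = √(9.835/1.630) = 2.456.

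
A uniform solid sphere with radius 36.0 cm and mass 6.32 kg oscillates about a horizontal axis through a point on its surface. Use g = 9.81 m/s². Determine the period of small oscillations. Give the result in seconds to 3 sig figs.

1.42 s

I_cm = (2/5)mr² = 0.3276 kg·m². The pivot is at distance d = 0.360 m from the centre of mass.
By the parallel-axis theorem, I = I_cm + md² = 0.3276 + 0.8191 = 1.147 kg·m².
T = 2π√(I/(mgd)) = 2π√(1.147/(6.32 × 9.81 × 0.360)) = 1.42 s.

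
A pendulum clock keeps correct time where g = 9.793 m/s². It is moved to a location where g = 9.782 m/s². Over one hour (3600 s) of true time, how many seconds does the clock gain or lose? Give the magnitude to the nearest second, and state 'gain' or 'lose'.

The clock's period scales as T ∝ 1/√g, so T'/T = √(9.793/9.782) = 1.00056.
In 3600 s of true time the clock registers 3600/1.00056 = 3598.0 s, so it loses 2 s.

lose 2 s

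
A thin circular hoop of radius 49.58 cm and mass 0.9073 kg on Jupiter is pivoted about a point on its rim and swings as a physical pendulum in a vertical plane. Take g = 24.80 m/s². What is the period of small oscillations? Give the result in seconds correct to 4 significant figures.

I_cm = mr² = 0.22303 kg·m². The pivot is at distance d = 0.4958 m from the centre of mass.
By the parallel-axis theorem, I = I_cm + md² = 0.22303 + 0.22303 = 0.44606 kg·m².
T = 2π√(I/(mgd)) = 2π√(0.44606/(0.9073 × 24.80 × 0.4958)) = 1.256 s.

1.256 s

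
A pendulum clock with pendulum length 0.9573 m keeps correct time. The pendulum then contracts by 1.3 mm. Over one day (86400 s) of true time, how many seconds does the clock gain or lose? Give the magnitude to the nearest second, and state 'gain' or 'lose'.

T ∝ √L, so T'/T = √(0.95600/0.9573) = 0.999321.
In 86400 s of true time the clock registers 86400/0.999321 = 86458.7 s, so it gains 59 s.

gain 59 s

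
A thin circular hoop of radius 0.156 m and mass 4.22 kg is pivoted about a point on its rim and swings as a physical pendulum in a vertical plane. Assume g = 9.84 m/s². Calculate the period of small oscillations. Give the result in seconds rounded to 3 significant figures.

I_cm = mr² = 0.1027 kg·m². The pivot is at distance d = 0.156 m from the centre of mass.
By the parallel-axis theorem, I = I_cm + md² = 0.1027 + 0.1027 = 0.2054 kg·m².
T = 2π√(I/(mgd)) = 2π√(0.2054/(4.22 × 9.84 × 0.156)) = 1.12 s.

1.12 s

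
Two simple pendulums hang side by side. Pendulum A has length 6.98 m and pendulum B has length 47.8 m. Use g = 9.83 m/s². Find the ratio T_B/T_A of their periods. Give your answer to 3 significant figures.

T ∝ √L, so T_B/T_A = √(L_B/L_A) = √(47.8/6.98) = 2.62.

2.62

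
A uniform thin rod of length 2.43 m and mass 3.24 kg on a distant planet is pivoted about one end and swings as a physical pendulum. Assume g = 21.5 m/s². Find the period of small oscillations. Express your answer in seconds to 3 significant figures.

1.72 s

For a physical pendulum T = 2π√(I/(mgd)), with d = 1.215 m from pivot to centre of mass.
I_cm = mL²/12 = 3.24 × 2.43²/12 = 1.594 kg·m²; I = I_cm + md² = 1.594 + 3.24 × 1.215² = 6.377 kg·m².
T = 2π√(6.377/(3.24 × 21.5 × 1.215)) = 1.72 s.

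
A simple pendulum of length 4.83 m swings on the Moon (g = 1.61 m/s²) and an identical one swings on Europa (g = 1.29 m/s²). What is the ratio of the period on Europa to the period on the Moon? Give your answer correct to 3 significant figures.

1.12

T ∝ 1/√g, so T₂/T₁ = √(g₁/g₂) = √(1.61/1.29) = 1.12.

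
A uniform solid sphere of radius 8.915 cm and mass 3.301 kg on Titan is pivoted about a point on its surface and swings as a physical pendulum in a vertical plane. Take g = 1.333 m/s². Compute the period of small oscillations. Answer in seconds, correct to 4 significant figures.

1.923 s

I_cm = (2/5)mr² = 0.010494 kg·m². The pivot is at distance d = 0.08915 m from the centre of mass.
By the parallel-axis theorem, I = I_cm + md² = 0.010494 + 0.026235 = 0.036730 kg·m².
T = 2π√(I/(mgd)) = 2π√(0.036730/(3.301 × 1.333 × 0.08915)) = 1.923 s.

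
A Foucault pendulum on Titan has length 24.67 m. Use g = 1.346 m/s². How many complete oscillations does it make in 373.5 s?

T = 2π√(L/g) = 2π√(24.67/1.346) = 26.899 s.
Number of complete oscillations = ⌊373.5/26.899⌋ = ⌊13.885⌋ = 13.

13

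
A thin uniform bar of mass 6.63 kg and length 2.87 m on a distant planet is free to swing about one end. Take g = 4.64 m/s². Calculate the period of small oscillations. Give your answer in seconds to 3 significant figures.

For a physical pendulum T = 2π√(I/(mgd)), with d = 1.435 m from pivot to centre of mass.
I_cm = mL²/12 = 6.63 × 2.87²/12 = 4.551 kg·m²; I = I_cm + md² = 4.551 + 6.63 × 1.435² = 18.20 kg·m².
T = 2π√(18.20/(6.63 × 4.64 × 1.435)) = 4.03 s.

4.03 s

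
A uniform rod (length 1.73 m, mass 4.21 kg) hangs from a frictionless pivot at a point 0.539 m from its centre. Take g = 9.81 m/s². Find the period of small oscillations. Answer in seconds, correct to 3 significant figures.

For a physical pendulum T = 2π√(I/(mgd)), with d = 0.5390 m from pivot to centre of mass.
I_cm = mL²/12 = 4.21 × 1.73²/12 = 1.050 kg·m²; I = I_cm + md² = 1.050 + 4.21 × 0.5390² = 2.273 kg·m².
T = 2π√(2.273/(4.21 × 9.81 × 0.5390)) = 2.01 s.

2.01 s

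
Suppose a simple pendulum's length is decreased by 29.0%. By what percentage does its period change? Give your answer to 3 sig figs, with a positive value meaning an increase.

-15.7%

T ∝ √L, so T'/T = √(0.7100) = 0.8426.
Percentage change in T = (0.8426 − 1) × 100% = -15.7%.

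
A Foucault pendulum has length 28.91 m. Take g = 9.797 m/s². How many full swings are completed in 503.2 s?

T = 2π√(L/g) = 2π√(28.91/9.797) = 10.793 s.
Number of complete oscillations = ⌊503.2/10.793⌋ = ⌊46.621⌋ = 46.

46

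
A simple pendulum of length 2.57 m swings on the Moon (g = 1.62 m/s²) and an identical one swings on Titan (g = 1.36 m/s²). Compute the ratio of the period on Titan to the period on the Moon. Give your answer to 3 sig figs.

1.09

T ∝ 1/√g, so T₂/T₁ = √(g₁/g₂) = √(1.62/1.36) = 1.09.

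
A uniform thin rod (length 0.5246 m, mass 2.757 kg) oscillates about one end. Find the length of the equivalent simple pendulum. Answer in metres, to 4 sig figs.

The equivalent simple-pendulum length is L_eq = I/(md), where I is about the pivot and d = 0.26230 m.
I_cm = (1/12)mL² = 0.063228 kg·m², so I = I_cm + md² = 0.063228 + 0.18969 = 0.25291 kg·m².
L_eq = 0.25291/(2.757 × 0.26230) = 0.3497 m.

0.3497 m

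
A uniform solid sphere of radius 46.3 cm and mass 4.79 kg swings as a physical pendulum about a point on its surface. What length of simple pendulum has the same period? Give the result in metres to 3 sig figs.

0.648 m

The equivalent simple-pendulum length is L_eq = I/(md), where I is about the pivot and d = 0.4630 m.
I_cm = (2/5)mR² = 0.4107 kg·m², so I = I_cm + md² = 0.4107 + 1.027 = 1.438 kg·m².
L_eq = 1.438/(4.79 × 0.4630) = 0.648 m.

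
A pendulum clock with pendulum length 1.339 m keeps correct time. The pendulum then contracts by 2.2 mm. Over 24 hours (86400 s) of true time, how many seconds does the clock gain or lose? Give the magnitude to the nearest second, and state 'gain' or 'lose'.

gain 71 s

T ∝ √L, so T'/T = √(1.33680/1.339) = 0.999178.
In 86400 s of true time the clock registers 86400/0.999178 = 86471.1 s, so it gains 71 s.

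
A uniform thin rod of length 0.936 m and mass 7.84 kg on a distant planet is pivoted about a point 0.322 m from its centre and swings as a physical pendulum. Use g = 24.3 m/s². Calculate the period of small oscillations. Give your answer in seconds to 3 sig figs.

0.944 s

For a physical pendulum T = 2π√(I/(mgd)), with d = 0.3220 m from pivot to centre of mass.
I_cm = mL²/12 = 7.84 × 0.936²/12 = 0.5724 kg·m²; I = I_cm + md² = 0.5724 + 7.84 × 0.3220² = 1.385 kg·m².
T = 2π√(1.385/(7.84 × 24.3 × 0.3220)) = 0.944 s.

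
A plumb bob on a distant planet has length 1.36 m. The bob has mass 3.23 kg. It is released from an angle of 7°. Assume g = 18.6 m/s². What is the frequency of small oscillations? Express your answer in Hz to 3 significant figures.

T = 2π√(L/g) = 2π√(1.36/18.6) = 1.699 s, so f = 1/T = 0.589 Hz.

0.589 Hz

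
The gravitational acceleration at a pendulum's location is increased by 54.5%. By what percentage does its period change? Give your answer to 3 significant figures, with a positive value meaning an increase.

-19.5%

T ∝ 1/√g, so T'/T = 1/√(1.545) = 0.8045.
Percentage change in T = (0.8045 − 1) × 100% = -19.5%.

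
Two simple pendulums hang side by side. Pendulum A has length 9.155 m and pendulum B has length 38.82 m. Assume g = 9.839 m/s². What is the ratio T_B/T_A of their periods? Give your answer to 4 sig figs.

2.059

T ∝ √L, so T_B/T_A = √(L_B/L_A) = √(38.82/9.155) = 2.059.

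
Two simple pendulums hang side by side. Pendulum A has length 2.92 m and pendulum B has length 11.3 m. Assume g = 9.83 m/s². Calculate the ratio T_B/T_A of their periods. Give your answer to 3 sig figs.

T ∝ √L, so T_B/T_A = √(L_B/L_A) = √(11.3/2.92) = 1.97.

1.97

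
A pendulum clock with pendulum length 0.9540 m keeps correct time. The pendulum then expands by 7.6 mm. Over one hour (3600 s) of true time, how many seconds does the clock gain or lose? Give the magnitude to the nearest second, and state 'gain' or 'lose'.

lose 14 s

T ∝ √L, so T'/T = √(0.96160/0.9540) = 1.00398.
In 3600 s of true time the clock registers 3600/1.00398 = 3585.7 s, so it loses 14 s.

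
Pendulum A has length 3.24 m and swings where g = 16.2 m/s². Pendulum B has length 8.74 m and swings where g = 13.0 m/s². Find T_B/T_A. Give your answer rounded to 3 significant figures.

T = 2π√(L/g), so T_B/T_A = √((L_B/g_B)/(L_A/g_A)) = √((8.74/13.0)/(3.24/16.2)) = 1.83.

1.83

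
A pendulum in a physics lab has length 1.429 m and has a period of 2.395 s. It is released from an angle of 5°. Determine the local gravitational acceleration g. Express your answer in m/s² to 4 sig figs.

9.835 m/s²

From T = 2π√(L/g), g = 4π²L/T² = 4π² × 1.429/2.3950² = 9.835 m/s².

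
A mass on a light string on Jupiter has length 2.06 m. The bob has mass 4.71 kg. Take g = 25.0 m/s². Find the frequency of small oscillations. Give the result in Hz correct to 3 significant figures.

T = 2π√(L/g) = 2π√(2.06/25.0) = 1.804 s, so f = 1/T = 0.554 Hz.

0.554 Hz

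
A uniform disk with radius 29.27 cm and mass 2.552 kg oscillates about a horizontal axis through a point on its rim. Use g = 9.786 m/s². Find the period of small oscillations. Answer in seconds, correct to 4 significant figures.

1.331 s

I_cm = ½mr² = 0.10932 kg·m². The pivot is at distance d = 0.2927 m from the centre of mass.
By the parallel-axis theorem, I = I_cm + md² = 0.10932 + 0.21864 = 0.32796 kg·m².
T = 2π√(I/(mgd)) = 2π√(0.32796/(2.552 × 9.786 × 0.2927)) = 1.331 s.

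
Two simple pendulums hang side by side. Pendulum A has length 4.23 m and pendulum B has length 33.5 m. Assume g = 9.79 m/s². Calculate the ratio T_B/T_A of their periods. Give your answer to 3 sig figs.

2.81

T ∝ √L, so T_B/T_A = √(L_B/L_A) = √(33.5/4.23) = 2.81.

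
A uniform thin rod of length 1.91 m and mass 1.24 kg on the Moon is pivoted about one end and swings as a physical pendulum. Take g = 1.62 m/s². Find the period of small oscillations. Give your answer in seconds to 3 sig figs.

For a physical pendulum T = 2π√(I/(mgd)), with d = 0.9550 m from pivot to centre of mass.
I_cm = mL²/12 = 1.24 × 1.91²/12 = 0.3770 kg·m²; I = I_cm + md² = 0.3770 + 1.24 × 0.9550² = 1.508 kg·m².
T = 2π√(1.508/(1.24 × 1.62 × 0.9550)) = 5.57 s.

5.57 s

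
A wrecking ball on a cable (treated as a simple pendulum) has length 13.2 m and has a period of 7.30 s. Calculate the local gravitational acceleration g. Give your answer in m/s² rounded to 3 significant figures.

9.78 m/s²

From T = 2π√(L/g), g = 4π²L/T² = 4π² × 13.2/7.300² = 9.78 m/s².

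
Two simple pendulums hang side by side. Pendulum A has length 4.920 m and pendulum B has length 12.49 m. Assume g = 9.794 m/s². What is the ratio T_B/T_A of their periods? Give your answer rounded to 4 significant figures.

T ∝ √L, so T_B/T_A = √(L_B/L_A) = √(12.49/4.920) = 1.593.

1.593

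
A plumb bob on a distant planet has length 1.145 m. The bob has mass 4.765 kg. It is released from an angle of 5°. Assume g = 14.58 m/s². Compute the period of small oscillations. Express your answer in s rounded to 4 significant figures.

T = 2π√(L/g) = 2π√(1.145/14.58) = 2π × 0.28024 = 1.761 s.

1.761 s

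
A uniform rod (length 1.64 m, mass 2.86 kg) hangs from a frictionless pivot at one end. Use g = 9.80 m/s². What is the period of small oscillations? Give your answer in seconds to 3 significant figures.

For a physical pendulum T = 2π√(I/(mgd)), with d = 0.8200 m from pivot to centre of mass.
I_cm = mL²/12 = 2.86 × 1.64²/12 = 0.6410 kg·m²; I = I_cm + md² = 0.6410 + 2.86 × 0.8200² = 2.564 kg·m².
T = 2π√(2.564/(2.86 × 9.80 × 0.8200)) = 2.10 s.

2.10 s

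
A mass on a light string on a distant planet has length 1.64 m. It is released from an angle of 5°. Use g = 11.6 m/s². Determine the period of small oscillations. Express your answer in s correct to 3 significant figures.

T = 2π√(L/g) = 2π√(1.64/11.6) = 2π × 0.3760 = 2.36 s.

2.36 s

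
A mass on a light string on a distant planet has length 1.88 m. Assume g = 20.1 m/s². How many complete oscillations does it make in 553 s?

T = 2π√(L/g) = 2π√(1.88/20.1) = 1.922 s.
Number of complete oscillations = ⌊553/1.922⌋ = ⌊287.8⌋ = 287.

287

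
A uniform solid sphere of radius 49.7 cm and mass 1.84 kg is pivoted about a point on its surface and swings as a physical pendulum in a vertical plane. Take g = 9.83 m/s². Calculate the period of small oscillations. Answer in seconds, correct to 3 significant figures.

1.67 s

I_cm = (2/5)mr² = 0.1818 kg·m². The pivot is at distance d = 0.497 m from the centre of mass.
By the parallel-axis theorem, I = I_cm + md² = 0.1818 + 0.4545 = 0.6363 kg·m².
T = 2π√(I/(mgd)) = 2π√(0.6363/(1.84 × 9.83 × 0.497)) = 1.67 s.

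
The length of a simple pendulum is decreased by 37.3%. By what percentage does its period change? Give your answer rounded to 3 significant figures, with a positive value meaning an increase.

-20.8%

T ∝ √L, so T'/T = √(0.6270) = 0.7918.
Percentage change in T = (0.7918 − 1) × 100% = -20.8%.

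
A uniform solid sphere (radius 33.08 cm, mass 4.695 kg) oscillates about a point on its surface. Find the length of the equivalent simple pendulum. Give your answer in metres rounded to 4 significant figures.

The equivalent simple-pendulum length is L_eq = I/(md), where I is about the pivot and d = 0.33080 m.
I_cm = (2/5)mR² = 0.20551 kg·m², so I = I_cm + md² = 0.20551 + 0.51377 = 0.71927 kg·m².
L_eq = 0.71927/(4.695 × 0.33080) = 0.4631 m.

0.4631 m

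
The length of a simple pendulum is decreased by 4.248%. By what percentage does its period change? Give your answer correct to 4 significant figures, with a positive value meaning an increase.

T ∝ √L, so T'/T = √(0.95752) = 0.97853.
Percentage change in T = (0.97853 − 1) × 100% = -2.147%.

-2.147%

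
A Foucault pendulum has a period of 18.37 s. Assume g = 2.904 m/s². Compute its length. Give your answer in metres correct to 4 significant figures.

From T = 2π√(L/g), L = gT²/(4π²) = 2.904 × 18.370²/(4π²) = 24.82 m.

24.82 m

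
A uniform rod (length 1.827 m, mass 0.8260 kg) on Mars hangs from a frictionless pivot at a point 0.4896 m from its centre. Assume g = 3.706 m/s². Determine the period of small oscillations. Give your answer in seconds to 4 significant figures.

3.357 s

For a physical pendulum T = 2π√(I/(mgd)), with d = 0.48960 m from pivot to centre of mass.
I_cm = mL²/12 = 0.8260 × 1.827²/12 = 0.22976 kg·m²; I = I_cm + md² = 0.22976 + 0.8260 × 0.48960² = 0.42776 kg·m².
T = 2π√(0.42776/(0.8260 × 3.706 × 0.48960)) = 3.357 s.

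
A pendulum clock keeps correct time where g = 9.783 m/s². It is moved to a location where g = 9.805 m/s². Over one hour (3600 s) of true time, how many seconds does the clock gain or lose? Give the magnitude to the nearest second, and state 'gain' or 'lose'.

gain 4 s

The clock's period scales as T ∝ 1/√g, so T'/T = √(9.783/9.805) = 0.998877.
In 3600 s of true time the clock registers 3600/0.998877 = 3604.0 s, so it gains 4 s.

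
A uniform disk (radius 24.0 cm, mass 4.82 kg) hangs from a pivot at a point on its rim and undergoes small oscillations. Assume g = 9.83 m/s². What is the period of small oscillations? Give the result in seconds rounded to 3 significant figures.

I_cm = ½mr² = 0.1388 kg·m². The pivot is at distance d = 0.240 m from the centre of mass.
By the parallel-axis theorem, I = I_cm + md² = 0.1388 + 0.2776 = 0.4164 kg·m².
T = 2π√(I/(mgd)) = 2π√(0.4164/(4.82 × 9.83 × 0.240)) = 1.20 s.

1.20 s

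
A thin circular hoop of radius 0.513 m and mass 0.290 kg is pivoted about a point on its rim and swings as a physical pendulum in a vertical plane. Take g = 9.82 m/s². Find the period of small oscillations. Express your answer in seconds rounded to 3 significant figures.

I_cm = mr² = 0.07632 kg·m². The pivot is at distance d = 0.513 m from the centre of mass.
By the parallel-axis theorem, I = I_cm + md² = 0.07632 + 0.07632 = 0.1526 kg·m².
T = 2π√(I/(mgd)) = 2π√(0.1526/(0.290 × 9.82 × 0.513)) = 2.03 s.

2.03 s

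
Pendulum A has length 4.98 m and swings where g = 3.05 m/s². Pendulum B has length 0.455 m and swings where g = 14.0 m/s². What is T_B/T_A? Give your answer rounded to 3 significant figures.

0.141

T = 2π√(L/g), so T_B/T_A = √((L_B/g_B)/(L_A/g_A)) = √((0.455/14.0)/(4.98/3.05)) = 0.141.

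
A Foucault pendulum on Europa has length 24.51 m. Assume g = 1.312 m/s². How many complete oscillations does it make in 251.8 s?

9

T = 2π√(L/g) = 2π√(24.51/1.312) = 27.157 s.
Number of complete oscillations = ⌊251.8/27.157⌋ = ⌊9.2720⌋ = 9.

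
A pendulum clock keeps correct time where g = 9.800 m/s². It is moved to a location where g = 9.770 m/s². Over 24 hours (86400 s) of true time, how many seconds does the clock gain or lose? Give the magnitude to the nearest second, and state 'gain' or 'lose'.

The clock's period scales as T ∝ 1/√g, so T'/T = √(9.800/9.770) = 1.00153.
In 86400 s of true time the clock registers 86400/1.00153 = 86267.7 s, so it loses 132 s.

lose 132 s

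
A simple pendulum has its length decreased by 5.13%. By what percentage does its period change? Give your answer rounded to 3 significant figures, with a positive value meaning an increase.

T ∝ √L, so T'/T = √(0.9487) = 0.9740.
Percentage change in T = (0.9740 − 1) × 100% = -2.60%.

-2.60%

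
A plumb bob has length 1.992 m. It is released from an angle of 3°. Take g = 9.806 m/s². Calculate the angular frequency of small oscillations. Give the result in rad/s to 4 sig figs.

ω = √(g/L) = √(9.806/1.992) = 2.219 rad/s.

2.219 rad/s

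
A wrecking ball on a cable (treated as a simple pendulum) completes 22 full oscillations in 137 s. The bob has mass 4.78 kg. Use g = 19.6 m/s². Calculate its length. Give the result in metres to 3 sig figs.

T = 137/22 = 6.227 s.
From T = 2π√(L/g), L = gT²/(4π²) = 19.6 × 6.227²/(4π²) = 19.3 m.

19.3 m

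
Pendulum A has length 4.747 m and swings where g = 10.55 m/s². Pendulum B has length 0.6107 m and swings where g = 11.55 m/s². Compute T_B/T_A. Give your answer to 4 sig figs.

T = 2π√(L/g), so T_B/T_A = √((L_B/g_B)/(L_A/g_A)) = √((0.6107/11.55)/(4.747/10.55)) = 0.3428.

0.3428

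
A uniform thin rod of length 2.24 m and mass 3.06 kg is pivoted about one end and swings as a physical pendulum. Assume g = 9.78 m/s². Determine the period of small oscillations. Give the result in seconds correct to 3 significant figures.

2.46 s

For a physical pendulum T = 2π√(I/(mgd)), with d = 1.120 m from pivot to centre of mass.
I_cm = mL²/12 = 3.06 × 2.24²/12 = 1.279 kg·m²; I = I_cm + md² = 1.279 + 3.06 × 1.120² = 5.118 kg·m².
T = 2π√(5.118/(3.06 × 9.78 × 1.120)) = 2.46 s.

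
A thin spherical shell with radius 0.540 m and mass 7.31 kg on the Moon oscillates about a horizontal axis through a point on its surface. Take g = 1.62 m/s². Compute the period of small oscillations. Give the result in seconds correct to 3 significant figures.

4.68 s

I_cm = (2/3)mr² = 1.421 kg·m². The pivot is at distance d = 0.540 m from the centre of mass.
By the parallel-axis theorem, I = I_cm + md² = 1.421 + 2.132 = 3.553 kg·m².
T = 2π√(I/(mgd)) = 2π√(3.553/(7.31 × 1.62 × 0.540)) = 4.68 s.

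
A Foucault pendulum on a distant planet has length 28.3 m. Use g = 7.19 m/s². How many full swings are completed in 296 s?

23

T = 2π√(L/g) = 2π√(28.3/7.19) = 12.47 s.
Number of complete oscillations = ⌊296/12.47⌋ = ⌊23.75⌋ = 23.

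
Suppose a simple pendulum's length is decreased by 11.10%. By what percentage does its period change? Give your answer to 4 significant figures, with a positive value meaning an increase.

-5.713%

T ∝ √L, so T'/T = √(0.88900) = 0.94287.
Percentage change in T = (0.94287 − 1) × 100% = -5.713%.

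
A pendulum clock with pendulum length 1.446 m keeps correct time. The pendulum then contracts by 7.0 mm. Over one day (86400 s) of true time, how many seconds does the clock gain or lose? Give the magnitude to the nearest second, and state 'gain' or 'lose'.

T ∝ √L, so T'/T = √(1.43900/1.446) = 0.997577.
In 86400 s of true time the clock registers 86400/0.997577 = 86609.9 s, so it gains 210 s.

gain 210 s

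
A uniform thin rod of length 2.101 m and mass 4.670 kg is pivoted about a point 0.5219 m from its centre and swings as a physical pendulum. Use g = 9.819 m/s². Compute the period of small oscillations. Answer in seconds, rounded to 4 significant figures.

For a physical pendulum T = 2π√(I/(mgd)), with d = 0.52190 m from pivot to centre of mass.
I_cm = mL²/12 = 4.670 × 2.101²/12 = 1.7179 kg·m²; I = I_cm + md² = 1.7179 + 4.670 × 0.52190² = 2.9899 kg·m².
T = 2π√(2.9899/(4.670 × 9.819 × 0.52190)) = 2.221 s.

2.221 s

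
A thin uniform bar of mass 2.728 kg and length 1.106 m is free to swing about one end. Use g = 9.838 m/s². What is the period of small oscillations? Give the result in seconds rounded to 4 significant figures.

1.720 s

For a physical pendulum T = 2π√(I/(mgd)), with d = 0.55300 m from pivot to centre of mass.
I_cm = mL²/12 = 2.728 × 1.106²/12 = 0.27808 kg·m²; I = I_cm + md² = 0.27808 + 2.728 × 0.55300² = 1.1123 kg·m².
T = 2π√(1.1123/(2.728 × 9.838 × 0.55300)) = 1.720 s.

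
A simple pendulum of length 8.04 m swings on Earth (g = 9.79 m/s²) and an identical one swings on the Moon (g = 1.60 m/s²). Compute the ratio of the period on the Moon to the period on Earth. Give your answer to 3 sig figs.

T ∝ 1/√g, so T₂/T₁ = √(g₁/g₂) = √(9.79/1.60) = 2.47.

2.47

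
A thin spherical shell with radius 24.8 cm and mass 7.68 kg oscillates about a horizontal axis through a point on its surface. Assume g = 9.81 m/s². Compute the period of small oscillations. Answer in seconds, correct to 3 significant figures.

I_cm = (2/3)mr² = 0.3149 kg·m². The pivot is at distance d = 0.248 m from the centre of mass.
By the parallel-axis theorem, I = I_cm + md² = 0.3149 + 0.4724 = 0.7873 kg·m².
T = 2π√(I/(mgd)) = 2π√(0.7873/(7.68 × 9.81 × 0.248)) = 1.29 s.

1.29 s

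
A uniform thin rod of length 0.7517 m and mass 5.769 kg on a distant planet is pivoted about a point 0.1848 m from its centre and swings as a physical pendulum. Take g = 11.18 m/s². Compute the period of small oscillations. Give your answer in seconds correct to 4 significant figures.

1.246 s

For a physical pendulum T = 2π√(I/(mgd)), with d = 0.18480 m from pivot to centre of mass.
I_cm = mL²/12 = 5.769 × 0.7517²/12 = 0.27165 kg·m²; I = I_cm + md² = 0.27165 + 5.769 × 0.18480² = 0.46867 kg·m².
T = 2π√(0.46867/(5.769 × 11.18 × 0.18480)) = 1.246 s.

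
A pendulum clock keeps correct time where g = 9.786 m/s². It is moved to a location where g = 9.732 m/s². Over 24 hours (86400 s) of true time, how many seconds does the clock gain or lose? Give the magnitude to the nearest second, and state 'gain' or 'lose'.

The clock's period scales as T ∝ 1/√g, so T'/T = √(9.786/9.732) = 1.00277.
In 86400 s of true time the clock registers 86400/1.00277 = 86161.3 s, so it loses 239 s.

lose 239 s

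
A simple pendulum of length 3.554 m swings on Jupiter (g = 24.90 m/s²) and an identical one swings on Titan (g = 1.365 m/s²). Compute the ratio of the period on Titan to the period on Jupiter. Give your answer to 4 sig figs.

T ∝ 1/√g, so T₂/T₁ = √(g₁/g₂) = √(24.90/1.365) = 4.271.

4.271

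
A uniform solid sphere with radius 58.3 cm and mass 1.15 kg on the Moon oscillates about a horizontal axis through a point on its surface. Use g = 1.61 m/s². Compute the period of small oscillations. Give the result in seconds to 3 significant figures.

4.47 s

I_cm = (2/5)mr² = 0.1563 kg·m². The pivot is at distance d = 0.583 m from the centre of mass.
By the parallel-axis theorem, I = I_cm + md² = 0.1563 + 0.3909 = 0.5472 kg·m².
T = 2π√(I/(mgd)) = 2π√(0.5472/(1.15 × 1.61 × 0.583)) = 4.47 s.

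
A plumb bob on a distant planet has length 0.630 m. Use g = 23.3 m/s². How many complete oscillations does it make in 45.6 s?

44

T = 2π√(L/g) = 2π√(0.630/23.3) = 1.033 s.
Number of complete oscillations = ⌊45.6/1.033⌋ = ⌊44.14⌋ = 44.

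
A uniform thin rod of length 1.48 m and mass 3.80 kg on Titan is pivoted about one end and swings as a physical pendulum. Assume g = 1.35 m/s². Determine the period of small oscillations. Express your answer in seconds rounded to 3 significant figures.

5.37 s

For a physical pendulum T = 2π√(I/(mgd)), with d = 0.7400 m from pivot to centre of mass.
I_cm = mL²/12 = 3.80 × 1.48²/12 = 0.6936 kg·m²; I = I_cm + md² = 0.6936 + 3.80 × 0.7400² = 2.775 kg·m².
T = 2π√(2.775/(3.80 × 1.35 × 0.7400)) = 5.37 s.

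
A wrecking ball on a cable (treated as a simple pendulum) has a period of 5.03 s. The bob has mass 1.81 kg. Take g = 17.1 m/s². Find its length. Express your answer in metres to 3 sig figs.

From T = 2π√(L/g), L = gT²/(4π²) = 17.1 × 5.030²/(4π²) = 11.0 m.

11.0 m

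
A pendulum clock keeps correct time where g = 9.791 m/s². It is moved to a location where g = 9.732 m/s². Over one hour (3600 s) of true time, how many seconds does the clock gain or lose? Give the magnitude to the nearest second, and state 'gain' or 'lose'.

lose 11 s

The clock's period scales as T ∝ 1/√g, so T'/T = √(9.791/9.732) = 1.00303.
In 3600 s of true time the clock registers 3600/1.00303 = 3589.1 s, so it loses 11 s.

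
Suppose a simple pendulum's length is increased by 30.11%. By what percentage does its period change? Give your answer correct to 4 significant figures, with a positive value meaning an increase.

T ∝ √L, so T'/T = √(1.3011) = 1.1407.
Percentage change in T = (1.1407 − 1) × 100% = 14.07%.

14.07%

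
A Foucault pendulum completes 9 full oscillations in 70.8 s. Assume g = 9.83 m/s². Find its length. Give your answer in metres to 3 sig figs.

15.4 m

T = 70.8/9 = 7.867 s.
From T = 2π√(L/g), L = gT²/(4π²) = 9.83 × 7.867²/(4π²) = 15.4 m.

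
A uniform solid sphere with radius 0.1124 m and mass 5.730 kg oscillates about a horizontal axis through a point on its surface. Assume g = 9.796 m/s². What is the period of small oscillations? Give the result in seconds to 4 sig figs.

0.7963 s

I_cm = (2/5)mr² = 0.028957 kg·m². The pivot is at distance d = 0.1124 m from the centre of mass.
By the parallel-axis theorem, I = I_cm + md² = 0.028957 + 0.072391 = 0.10135 kg·m².
T = 2π√(I/(mgd)) = 2π√(0.10135/(5.730 × 9.796 × 0.1124)) = 0.7963 s.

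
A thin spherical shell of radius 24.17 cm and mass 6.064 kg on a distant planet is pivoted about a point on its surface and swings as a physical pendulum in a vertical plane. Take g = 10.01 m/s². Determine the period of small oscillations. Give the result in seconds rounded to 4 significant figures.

I_cm = (2/3)mr² = 0.23617 kg·m². The pivot is at distance d = 0.2417 m from the centre of mass.
By the parallel-axis theorem, I = I_cm + md² = 0.23617 + 0.35425 = 0.59042 kg·m².
T = 2π√(I/(mgd)) = 2π√(0.59042/(6.064 × 10.01 × 0.2417)) = 1.260 s.

1.260 s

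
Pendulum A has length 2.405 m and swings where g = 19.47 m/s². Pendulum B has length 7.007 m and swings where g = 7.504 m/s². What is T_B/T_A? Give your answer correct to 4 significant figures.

2.749

T = 2π√(L/g), so T_B/T_A = √((L_B/g_B)/(L_A/g_A)) = √((7.007/7.504)/(2.405/19.47)) = 2.749.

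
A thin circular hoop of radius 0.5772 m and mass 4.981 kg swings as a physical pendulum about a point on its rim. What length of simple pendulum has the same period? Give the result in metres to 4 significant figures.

The equivalent simple-pendulum length is L_eq = I/(md), where I is about the pivot and d = 0.57720 m.
I_cm = mR² = 1.6595 kg·m², so I = I_cm + md² = 1.6595 + 1.6595 = 3.3189 kg·m².
L_eq = 3.3189/(4.981 × 0.57720) = 1.154 m.

1.154 m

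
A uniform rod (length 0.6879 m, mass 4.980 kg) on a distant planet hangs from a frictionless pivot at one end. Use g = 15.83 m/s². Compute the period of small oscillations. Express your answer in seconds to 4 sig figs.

For a physical pendulum T = 2π√(I/(mgd)), with d = 0.34395 m from pivot to centre of mass.
I_cm = mL²/12 = 4.980 × 0.6879²/12 = 0.19638 kg·m²; I = I_cm + md² = 0.19638 + 4.980 × 0.34395² = 0.78552 kg·m².
T = 2π√(0.78552/(4.980 × 15.83 × 0.34395)) = 1.069 s.

1.069 s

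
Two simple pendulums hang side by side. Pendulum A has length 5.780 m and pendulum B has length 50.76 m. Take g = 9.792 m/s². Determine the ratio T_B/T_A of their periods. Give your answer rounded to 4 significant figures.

T ∝ √L, so T_B/T_A = √(L_B/L_A) = √(50.76/5.780) = 2.963.

2.963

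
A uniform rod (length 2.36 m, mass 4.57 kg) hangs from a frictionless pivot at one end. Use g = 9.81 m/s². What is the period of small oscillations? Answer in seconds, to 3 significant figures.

For a physical pendulum T = 2π√(I/(mgd)), with d = 1.180 m from pivot to centre of mass.
I_cm = mL²/12 = 4.57 × 2.36²/12 = 2.121 kg·m²; I = I_cm + md² = 2.121 + 4.57 × 1.180² = 8.484 kg·m².
T = 2π√(8.484/(4.57 × 9.81 × 1.180)) = 2.52 s.

2.52 s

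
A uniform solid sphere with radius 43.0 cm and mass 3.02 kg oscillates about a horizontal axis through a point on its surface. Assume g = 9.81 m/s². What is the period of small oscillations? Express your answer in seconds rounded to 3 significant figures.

1.56 s

I_cm = (2/5)mr² = 0.2234 kg·m². The pivot is at distance d = 0.430 m from the centre of mass.
By the parallel-axis theorem, I = I_cm + md² = 0.2234 + 0.5584 = 0.7818 kg·m².
T = 2π√(I/(mgd)) = 2π√(0.7818/(3.02 × 9.81 × 0.430)) = 1.56 s.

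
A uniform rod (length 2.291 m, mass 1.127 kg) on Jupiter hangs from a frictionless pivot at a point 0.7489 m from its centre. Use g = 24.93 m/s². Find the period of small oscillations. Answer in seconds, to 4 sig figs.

For a physical pendulum T = 2π√(I/(mgd)), with d = 0.74890 m from pivot to centre of mass.
I_cm = mL²/12 = 1.127 × 2.291²/12 = 0.49294 kg·m²; I = I_cm + md² = 0.49294 + 1.127 × 0.74890² = 1.1250 kg·m².
T = 2π√(1.1250/(1.127 × 24.93 × 0.74890)) = 1.453 s.

1.453 s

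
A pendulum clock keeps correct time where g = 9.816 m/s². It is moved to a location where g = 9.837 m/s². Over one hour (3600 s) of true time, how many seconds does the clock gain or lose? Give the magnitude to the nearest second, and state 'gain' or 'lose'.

gain 4 s

The clock's period scales as T ∝ 1/√g, so T'/T = √(9.816/9.837) = 0.998932.
In 3600 s of true time the clock registers 3600/0.998932 = 3603.8 s, so it gains 4 s.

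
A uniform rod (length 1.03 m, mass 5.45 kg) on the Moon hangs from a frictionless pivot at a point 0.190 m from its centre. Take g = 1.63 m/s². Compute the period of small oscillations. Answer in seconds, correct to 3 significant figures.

For a physical pendulum T = 2π√(I/(mgd)), with d = 0.1900 m from pivot to centre of mass.
I_cm = mL²/12 = 5.45 × 1.03²/12 = 0.4818 kg·m²; I = I_cm + md² = 0.4818 + 5.45 × 0.1900² = 0.6786 kg·m².
T = 2π√(0.6786/(5.45 × 1.63 × 0.1900)) = 3.98 s.

3.98 s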